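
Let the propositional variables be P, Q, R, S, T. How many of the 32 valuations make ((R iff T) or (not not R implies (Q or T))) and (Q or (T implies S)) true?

24

Initial set: {(((R iff T) or (not not R implies (Q or T))) and (Q or (T implies S)))}.
(((R iff T) or (not not R implies (Q or T))) and (Q or (T implies S))): α-rule — add ((R iff T) or (not not R implies (Q or T))), (Q or (T implies S)).
((R iff T) or (not not R implies (Q or T))): β-rule — branch into (R iff T)  //  (not not R implies (Q or T)).
  branch 1 (add (R iff T)):
    (Q or (T implies S)): β-rule — branch into Q  //  (T implies S).
      branch 1.1 (add Q):
        (R iff T): β-rule — branch into R, T  //  not R, not T.
          branch 1.1.1 (add R, T):
            ○ open, literals {Q=1, R=1, T=1}.
          branch 1.1.2 (add not R, not T):
            ○ open, literals {Q=1, R=0, T=0}.
      branch 1.2 (add (T implies S)):
        (R iff T): β-rule — branch into R, T  //  not R, not T.
          branch 1.2.1 (add R, T):
            (T implies S): β-rule — branch into not T  //  S.
              branch 1.2.1.1 (add not T):
                × closes — contains both T and not T.
              branch 1.2.1.2 (add S):
                ○ open, literals {R=1, S=1, T=1}.
          branch 1.2.2 (add not R, not T):
            (T implies S): β-rule — branch into not T  //  S.
              branch 1.2.2.1 (add not T):
                ○ open, literals {R=0, T=0}.
              branch 1.2.2.2 (add S):
                ○ open, literals {R=0, S=1, T=0}.
  branch 2 (add (not not R implies (Q or T))):
    (Q or (T implies S)): β-rule — branch into Q  //  (T implies S).
      branch 2.1 (add Q):
        (not not R implies (Q or T)): β-rule — branch into not not not R  //  (Q or T).
          branch 2.1.1 (add not not not R):
            not not not R: drop double negation, giving not R.
            ○ open, literals {Q=1, R=0}.
          branch 2.1.2 (add (Q or T)):
            (Q or T): β-rule — branch into Q  //  T.
              branch 2.1.2.1 (add Q):
                ○ open, literals {Q=1}.
              branch 2.1.2.2 (add T):
                ○ open, literals {Q=1, T=1}.
      branch 2.2 (add (T implies S)):
        (not not R implies (Q or T)): β-rule — branch into not not not R  //  (Q or T).
          branch 2.2.1 (add not not not R):
            not not not R: drop double negation, giving not R.
            (T implies S): β-rule — branch into not T  //  S.
              branch 2.2.1.1 (add not T):
                ○ open, literals {R=0, T=0}.
              branch 2.2.1.2 (add S):
                ○ open, literals {R=0, S=1}.
          branch 2.2.2 (add (Q or T)):
            (T implies S): β-rule — branch into not T  //  S.
              branch 2.2.2.1 (add not T):
                (Q or T): β-rule — branch into Q  //  T.
                  branch 2.2.2.1.1 (add Q):
                    ○ open, literals {Q=1, T=0}.
                  branch 2.2.2.1.2 (add T):
                    × closes — contains both T and not T.
              branch 2.2.2.2 (add S):
                (Q or T): β-rule — branch into Q  //  T.
                  branch 2.2.2.2.1 (add Q):
                    ○ open, literals {Q=1, S=1}.
                  branch 2.2.2.2.2 (add T):
                    ○ open, literals {S=1, T=1}.
2 branches closed, 13 open.
Each open branch fixes some atoms; the unmentioned ones are free. Counting distinct full assignments: branch {Q=1, R=1, T=1} (P, S) contributes 4 new; branch {Q=1, R=0, T=0} (P, S) contributes 4 new; branch {R=1, S=1, T=1} (P, Q) contributes 2 new; branch {R=0, T=0} (P, Q, S) contributes 4 new; branch {R=0, S=1, T=0} (P, Q) contributes 0 new; branch {Q=1, R=0} (P, S, T) contributes 4 new; branch {Q=1} (P, R, S, T) contributes 4 new; branch {Q=1, T=1} (P, R, S) contributes 0 new; branch {R=0, T=0} (P, Q, S) contributes 0 new; branch {R=0, S=1} (P, Q, T) contributes 2 new; branch {Q=1, T=0} (P, R, S) contributes 0 new; branch {Q=1, S=1} (P, R, T) contributes 0 new; branch {S=1, T=1} (P, Q, R) contributes 0 new. Total: 24.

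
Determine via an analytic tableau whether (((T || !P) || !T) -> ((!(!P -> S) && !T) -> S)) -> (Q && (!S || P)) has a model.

Initial set: {((((T || !P) || !T) -> ((!(!P -> S) && !T) -> S)) -> (Q && (!S || P)))}.
((((T || !P) || !T) -> ((!(!P -> S) && !T) -> S)) -> (Q && (!S || P))): β-rule — branch into !(((T || !P) || !T) -> ((!(!P -> S) && !T) -> S))  //  (Q && (!S || P)).
  branch 1 (add !(((T || !P) || !T) -> ((!(!P -> S) && !T) -> S))):
    !(((T || !P) || !T) -> ((!(!P -> S) && !T) -> S)): α-rule — add ((T || !P) || !T), !((!(!P -> S) && !T) -> S).
    !((!(!P -> S) && !T) -> S): α-rule — add (!(!P -> S) && !T), !S.
    (!(!P -> S) && !T): α-rule — add !(!P -> S), !T.
    !(!P -> S): α-rule — add !P, !S.
    ((T || !P) || !T): β-rule — branch into (T || !P)  //  !T.
      branch 1.1 (add (T || !P)):
        (T || !P): β-rule — branch into T  //  !P.
          branch 1.1.1 (add T):
            × closes — contains both T and !T.
          branch 1.1.2 (add !P):
            ○ open, literals {P=0, S=0, T=0}.
      branch 1.2 (add !T):
        ○ open, literals {P=0, S=0, T=0}.
  branch 2 (add (Q && (!S || P))):
    (Q && (!S || P)): α-rule — add Q, (!S || P).
    (!S || P): β-rule — branch into !S  //  P.
      branch 2.1 (add !S):
        ○ open, literals {Q=1, S=0}.
      branch 2.2 (add P):
        ○ open, literals {P=1, Q=1}.
1 branch closed, 4 open.
An open branch gives a satisfying assignment: P=0, S=0, T=0.

Satisfiable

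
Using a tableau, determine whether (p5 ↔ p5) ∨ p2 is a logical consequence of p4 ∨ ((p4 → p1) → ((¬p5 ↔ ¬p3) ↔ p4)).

Initial set: {(p4 ∨ ((p4 → p1) → ((¬p5 ↔ ¬p3) ↔ p4))); ¬((p5 ↔ p5) ∨ p2)}.
¬((p5 ↔ p5) ∨ p2): α-rule — add ¬(p5 ↔ p5), ¬p2.
(p4 ∨ ((p4 → p1) → ((¬p5 ↔ ¬p3) ↔ p4))): β-rule — branch into p4  //  ((p4 → p1) → ((¬p5 ↔ ¬p3) ↔ p4)).
  branch 1 (add p4):
    ¬(p5 ↔ p5): β-rule — branch into p5, ¬p5  //  ¬p5, p5.
      branch 1.1 (add p5, ¬p5):
        × closes — contains both p5 and ¬p5.
      branch 1.2 (add ¬p5, p5):
        × closes — contains both p5 and ¬p5.
  branch 2 (add ((p4 → p1) → ((¬p5 ↔ ¬p3) ↔ p4))):
    ¬(p5 ↔ p5): β-rule — branch into p5, ¬p5  //  ¬p5, p5.
      branch 2.1 (add p5, ¬p5):
        × closes — contains both p5 and ¬p5.
      branch 2.2 (add ¬p5, p5):
        × closes — contains both p5 and ¬p5.
All 4 branches close.
Every branch closed, so the premises entail the conclusion.

Yes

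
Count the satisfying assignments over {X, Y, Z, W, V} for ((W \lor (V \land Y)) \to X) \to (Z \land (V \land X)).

14

Initial set: {T (((W \lor (V \land Y)) \to X) \to (Z \land (V \land X)))}.
T (((W \lor (V \land Y)) \to X) \to (Z \land (V \land X))): β-rule — branch into F ((W \lor (V \land Y)) \to X)  //  T (Z \land (V \land X)).
  branch 1 (add F ((W \lor (V \land Y)) \to X)):
    F ((W \lor (V \land Y)) \to X): α-rule — add T (W \lor (V \land Y)), F X.
    T (W \lor (V \land Y)): β-rule — branch into T W  //  T (V \land Y).
      branch 1.1 (add T W):
        ○ open, literals {W=1, X=0}.
      branch 1.2 (add T (V \land Y)):
        T (V \land Y): α-rule — add T V, T Y.
        ○ open, literals {V=1, X=0, Y=1}.
  branch 2 (add T (Z \land (V \land X))):
    T (Z \land (V \land X)): α-rule — add T Z, T (V \land X).
    T (V \land X): α-rule — add T V, T X.
    ○ open, literals {V=1, X=1, Z=1}.
0 branches closed, 3 open.
Each open branch fixes some atoms; the unmentioned ones are free. Counting distinct full assignments: branch {W=1, X=0} (Y, Z, V) contributes 8 new; branch {V=1, X=0, Y=1} (Z, W) contributes 2 new; branch {V=1, X=1, Z=1} (Y, W) contributes 4 new. Total: 14.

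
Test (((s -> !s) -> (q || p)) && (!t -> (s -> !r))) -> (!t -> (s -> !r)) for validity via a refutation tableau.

Assume the negation and expand:
Initial set: {!((((s -> !s) -> (q || p)) && (!t -> (s -> !r))) -> (!t -> (s -> !r)))}.
!((((s -> !s) -> (q || p)) && (!t -> (s -> !r))) -> (!t -> (s -> !r))): α-rule — add (((s -> !s) -> (q || p)) && (!t -> (s -> !r))), !(!t -> (s -> !r)).
(((s -> !s) -> (q || p)) && (!t -> (s -> !r))): α-rule — add ((s -> !s) -> (q || p)), (!t -> (s -> !r)).
!(!t -> (s -> !r)): α-rule — add !t, !(s -> !r).
!(s -> !r): α-rule — add s, !!r.
((s -> !s) -> (q || p)): β-rule — branch into !(s -> !s)  //  (q || p).
  branch 1 (add !(s -> !s)):
    !(s -> !s): α-rule — add s, !!s.
    (!t -> (s -> !r)): β-rule — branch into !!t  //  (s -> !r).
      branch 1.1 (add !!t):
        × closes — contains both t and !t.
      branch 1.2 (add (s -> !r)):
        (s -> !r): β-rule — branch into !s  //  !r.
          branch 1.2.1 (add !s):
            × closes — contains both s and !s.
          branch 1.2.2 (add !r):
            × closes — contains both r and !r.
  branch 2 (add (q || p)):
    (!t -> (s -> !r)): β-rule — branch into !!t  //  (s -> !r).
      branch 2.1 (add !!t):
        × closes — contains both t and !t.
      branch 2.2 (add (s -> !r)):
        (q || p): β-rule — branch into q  //  p.
          branch 2.2.1 (add q):
            (s -> !r): β-rule — branch into !s  //  !r.
              branch 2.2.1.1 (add !s):
                × closes — contains both s and !s.
              branch 2.2.1.2 (add !r):
                × closes — contains both r and !r.
          branch 2.2.2 (add p):
            (s -> !r): β-rule — branch into !s  //  !r.
              branch 2.2.2.1 (add !s):
                × closes — contains both s and !s.
              branch 2.2.2.2 (add !r):
                × closes — contains both r and !r.
All 8 branches close.
Every branch closed, so the negation is unsatisfiable and the formula is valid.

Valid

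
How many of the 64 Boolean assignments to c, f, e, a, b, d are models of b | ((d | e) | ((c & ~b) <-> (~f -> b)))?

60

Initial set: {(b | ((d | e) | ((c & ~b) <-> (~f -> b))))}.
(b | ((d | e) | ((c & ~b) <-> (~f -> b)))): β-rule — branch into b  //  ((d | e) | ((c & ~b) <-> (~f -> b))).
  branch 1 (add b):
    ○ open, literals {b=T}.
  branch 2 (add ((d | e) | ((c & ~b) <-> (~f -> b)))):
    ((d | e) | ((c & ~b) <-> (~f -> b))): β-rule — branch into (d | e)  //  ((c & ~b) <-> (~f -> b)).
      branch 2.1 (add (d | e)):
        (d | e): β-rule — branch into d  //  e.
          branch 2.1.1 (add d):
            ○ open, literals {d=T}.
          branch 2.1.2 (add e):
            ○ open, literals {e=T}.
      branch 2.2 (add ((c & ~b) <-> (~f -> b))):
        ((c & ~b) <-> (~f -> b)): β-rule — branch into (c & ~b), (~f -> b)  //  ~(c & ~b), ~(~f -> b).
          branch 2.2.1 (add (c & ~b), (~f -> b)):
            (c & ~b): α-rule — add c, ~b.
            (~f -> b): β-rule — branch into ~~f  //  b.
              branch 2.2.1.1 (add ~~f):
                ○ open, literals {b=F, c=T, f=T}.
              branch 2.2.1.2 (add b):
                × closes — contains both b and ~b.
          branch 2.2.2 (add ~(c & ~b), ~(~f -> b)):
            ~(~f -> b): α-rule — add ~f, ~b.
            ~(c & ~b): β-rule — branch into ~c  //  ~~b.
              branch 2.2.2.1 (add ~c):
                ○ open, literals {b=F, c=F, f=F}.
              branch 2.2.2.2 (add ~~b):
                × closes — contains both b and ~b.
2 branches closed, 5 open.
Each open branch fixes some atoms; the unmentioned ones are free. Counting distinct full assignments: branch {b=T} (c, f, e, a, d) contributes 32 new; branch {d=T} (c, f, e, a, b) contributes 16 new; branch {e=T} (c, f, a, b, d) contributes 8 new; branch {b=F, c=T, f=T} (e, a, d) contributes 2 new; branch {b=F, c=F, f=F} (e, a, d) contributes 2 new. Total: 60.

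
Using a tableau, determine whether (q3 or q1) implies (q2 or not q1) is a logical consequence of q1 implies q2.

Initial set: {(q1 implies q2); not ((q3 or q1) implies (q2 or not q1))}.
not ((q3 or q1) implies (q2 or not q1)): α-rule — add (q3 or q1), not (q2 or not q1).
not (q2 or not q1): α-rule — add not q2, not not q1.
(q1 implies q2): β-rule — branch into not q1  //  q2.
  branch 1 (add not q1):
    × closes — contains both q1 and not q1.
  branch 2 (add q2):
    × closes — contains both q2 and not q2.
All 2 branches close.
Every branch closed, so the premises entail the conclusion.

Yes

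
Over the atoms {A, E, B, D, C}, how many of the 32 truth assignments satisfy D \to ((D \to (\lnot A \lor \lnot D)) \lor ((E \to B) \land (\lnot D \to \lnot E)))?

30

Initial set: {(D \to ((D \to (\lnot A \lor \lnot D)) \lor ((E \to B) \land (\lnot D \to \lnot E))))}.
(D \to ((D \to (\lnot A \lor \lnot D)) \lor ((E \to B) \land (\lnot D \to \lnot E)))): β-rule — branch into \lnot D  //  ((D \to (\lnot A \lor \lnot D)) \lor ((E \to B) \land (\lnot D \to \lnot E))).
  branch 1 (add \lnot D):
    ○ open, literals {D=0}.
  branch 2 (add ((D \to (\lnot A \lor \lnot D)) \lor ((E \to B) \land (\lnot D \to \lnot E)))):
    ((D \to (\lnot A \lor \lnot D)) \lor ((E \to B) \land (\lnot D \to \lnot E))): β-rule — branch into (D \to (\lnot A \lor \lnot D))  //  ((E \to B) \land (\lnot D \to \lnot E)).
      branch 2.1 (add (D \to (\lnot A \lor \lnot D))):
        (D \to (\lnot A \lor \lnot D)): β-rule — branch into \lnot D  //  (\lnot A \lor \lnot D).
          branch 2.1.1 (add \lnot D):
            ○ open, literals {D=0}.
          branch 2.1.2 (add (\lnot A \lor \lnot D)):
            (\lnot A \lor \lnot D): β-rule — branch into \lnot A  //  \lnot D.
              branch 2.1.2.1 (add \lnot A):
                ○ open, literals {A=0}.
              branch 2.1.2.2 (add \lnot D):
                ○ open, literals {D=0}.
      branch 2.2 (add ((E \to B) \land (\lnot D \to \lnot E))):
        ((E \to B) \land (\lnot D \to \lnot E)): α-rule — add (E \to B), (\lnot D \to \lnot E).
        (E \to B): β-rule — branch into \lnot E  //  B.
          branch 2.2.1 (add \lnot E):
            (\lnot D \to \lnot E): β-rule — branch into \lnot \lnot D  //  \lnot E.
              branch 2.2.1.1 (add \lnot \lnot D):
                ○ open, literals {D=1, E=0}.
              branch 2.2.1.2 (add \lnot E):
                ○ open, literals {E=0}.
          branch 2.2.2 (add B):
            (\lnot D \to \lnot E): β-rule — branch into \lnot \lnot D  //  \lnot E.
              branch 2.2.2.1 (add \lnot \lnot D):
                ○ open, literals {B=1, D=1}.
              branch 2.2.2.2 (add \lnot E):
                ○ open, literals {B=1, E=0}.
0 branches closed, 8 open.
Each open branch fixes some atoms; the unmentioned ones are free. Counting distinct full assignments: branch {D=0} (A, E, B, C) contributes 16 new; branch {D=0} (A, E, B, C) contributes 0 new; branch {A=0} (E, B, D, C) contributes 8 new; branch {D=0} (A, E, B, C) contributes 0 new; branch {D=1, E=0} (A, B, C) contributes 4 new; branch {E=0} (A, B, D, C) contributes 0 new; branch {B=1, D=1} (A, E, C) contributes 2 new; branch {B=1, E=0} (A, D, C) contributes 0 new. Total: 30.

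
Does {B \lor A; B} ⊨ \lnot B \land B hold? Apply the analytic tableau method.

No

Initial set: {T (B \lor A); T B; F (\lnot B \land B)}.
T (B \lor A): β-rule — branch into T B  //  T A.
  branch 1 (add T B):
    F (\lnot B \land B): β-rule — branch into F \lnot B  //  F B.
      branch 1.1 (add F \lnot B):
        ○ open, literals {B=1}.
      branch 1.2 (add F B):
        × closes — contains both B and \lnot B.
  branch 2 (add T A):
    F (\lnot B \land B): β-rule — branch into F \lnot B  //  F B.
      branch 2.1 (add F \lnot B):
        ○ open, literals {A=1, B=1}.
      branch 2.2 (add F B):
        × closes — contains both B and \lnot B.
2 branches closed, 2 open.
An open branch gives a countermodel: B=1 (unmentioned atoms arbitrary); the premises hold there but the conclusion fails.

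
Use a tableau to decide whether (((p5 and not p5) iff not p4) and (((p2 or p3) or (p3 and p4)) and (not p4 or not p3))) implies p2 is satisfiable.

Satisfiable

Initial set: {((((p5 and not p5) iff not p4) and (((p2 or p3) or (p3 and p4)) and (not p4 or not p3))) implies p2)}.
((((p5 and not p5) iff not p4) and (((p2 or p3) or (p3 and p4)) and (not p4 or not p3))) implies p2): β-rule — branch into not (((p5 and not p5) iff not p4) and (((p2 or p3) or (p3 and p4)) and (not p4 or not p3)))  //  p2.
  branch 1 (add not (((p5 and not p5) iff not p4) and (((p2 or p3) or (p3 and p4)) and (not p4 or not p3)))):
    not (((p5 and not p5) iff not p4) and (((p2 or p3) or (p3 and p4)) and (not p4 or not p3))): β-rule — branch into not ((p5 and not p5) iff not p4)  //  not (((p2 or p3) or (p3 and p4)) and (not p4 or not p3)).
      branch 1.1 (add not ((p5 and not p5) iff not p4)):
        not ((p5 and not p5) iff not p4): β-rule — branch into (p5 and not p5), not not p4  //  not (p5 and not p5), not p4.
          branch 1.1.1 (add (p5 and not p5), not not p4):
            (p5 and not p5): α-rule — add p5, not p5.
            × closes — contains both p5 and not p5.
          branch 1.1.2 (add not (p5 and not p5), not p4):
            not (p5 and not p5): β-rule — branch into not p5  //  not not p5.
              branch 1.1.2.1 (add not p5):
                ○ open, literals {p4=false, p5=false}.
              branch 1.1.2.2 (add not not p5):
                ○ open, literals {p4=false, p5=true}.
      branch 1.2 (add not (((p2 or p3) or (p3 and p4)) and (not p4 or not p3))):
        not (((p2 or p3) or (p3 and p4)) and (not p4 or not p3)): β-rule — branch into not ((p2 or p3) or (p3 and p4))  //  not (not p4 or not p3).
          branch 1.2.1 (add not ((p2 or p3) or (p3 and p4))):
            not ((p2 or p3) or (p3 and p4)): α-rule — add not (p2 or p3), not (p3 and p4).
            not (p2 or p3): α-rule — add not p2, not p3.
            not (p3 and p4): β-rule — branch into not p3  //  not p4.
              branch 1.2.1.1 (add not p3):
                ○ open, literals {p2=false, p3=false}.
              branch 1.2.1.2 (add not p4):
                ○ open, literals {p2=false, p3=false, p4=false}.
          branch 1.2.2 (add not (not p4 or not p3)):
            not (not p4 or not p3): α-rule — add not not p4, not not p3.
            ○ open, literals {p3=true, p4=true}.
  branch 2 (add p2):
    ○ open, literals {p2=true}.
1 branch closed, 6 open.
An open branch gives a satisfying assignment: p4=false, p5=false.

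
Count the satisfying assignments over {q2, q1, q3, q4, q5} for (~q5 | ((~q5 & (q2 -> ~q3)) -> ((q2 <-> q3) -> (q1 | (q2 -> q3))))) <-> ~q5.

16

Initial set: {((~q5 | ((~q5 & (q2 -> ~q3)) -> ((q2 <-> q3) -> (q1 | (q2 -> q3))))) <-> ~q5)}.
((~q5 | ((~q5 & (q2 -> ~q3)) -> ((q2 <-> q3) -> (q1 | (q2 -> q3))))) <-> ~q5): β-rule — branch into (~q5 | ((~q5 & (q2 -> ~q3)) -> ((q2 <-> q3) -> (q1 | (q2 -> q3))))), ~q5  //  ~(~q5 | ((~q5 & (q2 -> ~q3)) -> ((q2 <-> q3) -> (q1 | (q2 -> q3))))), ~~q5.
  branch 1 (add (~q5 | ((~q5 & (q2 -> ~q3)) -> ((q2 <-> q3) -> (q1 | (q2 -> q3))))), ~q5):
    (~q5 | ((~q5 & (q2 -> ~q3)) -> ((q2 <-> q3) -> (q1 | (q2 -> q3))))): β-rule — branch into ~q5  //  ((~q5 & (q2 -> ~q3)) -> ((q2 <-> q3) -> (q1 | (q2 -> q3)))).
      branch 1.1 (add ~q5):
        ○ open, literals {q5=0}.
      branch 1.2 (add ((~q5 & (q2 -> ~q3)) -> ((q2 <-> q3) -> (q1 | (q2 -> q3))))):
        ((~q5 & (q2 -> ~q3)) -> ((q2 <-> q3) -> (q1 | (q2 -> q3)))): β-rule — branch into ~(~q5 & (q2 -> ~q3))  //  ((q2 <-> q3) -> (q1 | (q2 -> q3))).
          branch 1.2.1 (add ~(~q5 & (q2 -> ~q3))):
            ~(~q5 & (q2 -> ~q3)): β-rule — branch into ~~q5  //  ~(q2 -> ~q3).
              branch 1.2.1.1 (add ~~q5):
                × closes — contains both q5 and ~q5.
              branch 1.2.1.2 (add ~(q2 -> ~q3)):
                ~(q2 -> ~q3): α-rule — add q2, ~~q3.
                ○ open, literals {q2=1, q3=1, q5=0}.
          branch 1.2.2 (add ((q2 <-> q3) -> (q1 | (q2 -> q3)))):
            ((q2 <-> q3) -> (q1 | (q2 -> q3))): β-rule — branch into ~(q2 <-> q3)  //  (q1 | (q2 -> q3)).
              branch 1.2.2.1 (add ~(q2 <-> q3)):
                ~(q2 <-> q3): β-rule — branch into q2, ~q3  //  ~q2, q3.
                  branch 1.2.2.1.1 (add q2, ~q3):
                    ○ open, literals {q2=1, q3=0, q5=0}.
                  branch 1.2.2.1.2 (add ~q2, q3):
                    ○ open, literals {q2=0, q3=1, q5=0}.
              branch 1.2.2.2 (add (q1 | (q2 -> q3))):
                (q1 | (q2 -> q3)): β-rule — branch into q1  //  (q2 -> q3).
                  branch 1.2.2.2.1 (add q1):
                    ○ open, literals {q1=1, q5=0}.
                  branch 1.2.2.2.2 (add (q2 -> q3)):
                    (q2 -> q3): β-rule — branch into ~q2  //  q3.
                      branch 1.2.2.2.2.1 (add ~q2):
                        ○ open, literals {q2=0, q5=0}.
                      branch 1.2.2.2.2.2 (add q3):
                        ○ open, literals {q3=1, q5=0}.
  branch 2 (add ~(~q5 | ((~q5 & (q2 -> ~q3)) -> ((q2 <-> q3) -> (q1 | (q2 -> q3))))), ~~q5):
    ~(~q5 | ((~q5 & (q2 -> ~q3)) -> ((q2 <-> q3) -> (q1 | (q2 -> q3))))): α-rule — add ~~q5, ~((~q5 & (q2 -> ~q3)) -> ((q2 <-> q3) -> (q1 | (q2 -> q3)))).
    ~((~q5 & (q2 -> ~q3)) -> ((q2 <-> q3) -> (q1 | (q2 -> q3)))): α-rule — add (~q5 & (q2 -> ~q3)), ~((q2 <-> q3) -> (q1 | (q2 -> q3))).
    (~q5 & (q2 -> ~q3)): α-rule — add ~q5, (q2 -> ~q3).
    × closes — contains both q5 and ~q5.
2 branches closed, 7 open.
Each open branch fixes some atoms; the unmentioned ones are free. Counting distinct full assignments: branch {q5=0} (q2, q1, q3, q4) contributes 16 new; branch {q2=1, q3=1, q5=0} (q1, q4) contributes 0 new; branch {q2=1, q3=0, q5=0} (q1, q4) contributes 0 new; branch {q2=0, q3=1, q5=0} (q1, q4) contributes 0 new; branch {q1=1, q5=0} (q2, q3, q4) contributes 0 new; branch {q2=0, q5=0} (q1, q3, q4) contributes 0 new; branch {q3=1, q5=0} (q2, q1, q4) contributes 0 new. Total: 16.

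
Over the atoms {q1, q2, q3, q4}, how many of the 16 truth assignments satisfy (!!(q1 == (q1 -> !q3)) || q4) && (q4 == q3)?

6

Initial set: {((!!(q1 == (q1 -> !q3)) || q4) && (q4 == q3))}.
((!!(q1 == (q1 -> !q3)) || q4) && (q4 == q3)): α-rule — add (!!(q1 == (q1 -> !q3)) || q4), (q4 == q3).
(!!(q1 == (q1 -> !q3)) || q4): β-rule — branch into !!(q1 == (q1 -> !q3))  //  q4.
  branch 1 (add !!(q1 == (q1 -> !q3))):
    !!(q1 == (q1 -> !q3)): drop double negation, giving (q1 == (q1 -> !q3)).
    (q4 == q3): β-rule — branch into q4, q3  //  !q4, !q3.
      branch 1.1 (add q4, q3):
        (q1 == (q1 -> !q3)): β-rule — branch into q1, (q1 -> !q3)  //  !q1, !(q1 -> !q3).
          branch 1.1.1 (add q1, (q1 -> !q3)):
            (q1 -> !q3): β-rule — branch into !q1  //  !q3.
              branch 1.1.1.1 (add !q1):
                × closes — contains both q1 and !q1.
              branch 1.1.1.2 (add !q3):
                × closes — contains both q3 and !q3.
          branch 1.1.2 (add !q1, !(q1 -> !q3)):
            !(q1 -> !q3): α-rule — add q1, !!q3.
            × closes — contains both q1 and !q1.
      branch 1.2 (add !q4, !q3):
        (q1 == (q1 -> !q3)): β-rule — branch into q1, (q1 -> !q3)  //  !q1, !(q1 -> !q3).
          branch 1.2.1 (add q1, (q1 -> !q3)):
            (q1 -> !q3): β-rule — branch into !q1  //  !q3.
              branch 1.2.1.1 (add !q1):
                × closes — contains both q1 and !q1.
              branch 1.2.1.2 (add !q3):
                ○ open, literals {q1=T, q3=F, q4=F}.
          branch 1.2.2 (add !q1, !(q1 -> !q3)):
            !(q1 -> !q3): α-rule — add q1, !!q3.
            × closes — contains both q1 and !q1.
  branch 2 (add q4):
    (q4 == q3): β-rule — branch into q4, q3  //  !q4, !q3.
      branch 2.1 (add q4, q3):
        ○ open, literals {q3=T, q4=T}.
      branch 2.2 (add !q4, !q3):
        × closes — contains both q4 and !q4.
6 branches closed, 2 open.
Each open branch fixes some atoms; the unmentioned ones are free. Counting distinct full assignments: branch {q1=T, q3=F, q4=F} (q2) contributes 2 new; branch {q3=T, q4=T} (q1, q2) contributes 4 new. Total: 6.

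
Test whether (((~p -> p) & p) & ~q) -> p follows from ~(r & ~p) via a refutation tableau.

Yes

Initial set: {T ~(r & ~p); F ((((~p -> p) & p) & ~q) -> p)}.
F ((((~p -> p) & p) & ~q) -> p): α-rule — add T (((~p -> p) & p) & ~q), F p.
T (((~p -> p) & p) & ~q): α-rule — add T ((~p -> p) & p), T ~q.
T ((~p -> p) & p): α-rule — add T (~p -> p), T p.
× closes — contains both p and ~p.
All 1 branch closes.
Every branch closed, so the premises entail the conclusion.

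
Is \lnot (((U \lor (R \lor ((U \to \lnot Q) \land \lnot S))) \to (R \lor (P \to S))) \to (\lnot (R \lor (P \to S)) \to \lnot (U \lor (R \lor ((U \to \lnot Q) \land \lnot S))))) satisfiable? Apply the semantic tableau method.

Initial set: {\lnot (((U \lor (R \lor ((U \to \lnot Q) \land \lnot S))) \to (R \lor (P \to S))) \to (\lnot (R \lor (P \to S)) \to \lnot (U \lor (R \lor ((U \to \lnot Q) \land \lnot S)))))}.
\lnot (((U \lor (R \lor ((U \to \lnot Q) \land \lnot S))) \to (R \lor (P \to S))) \to (\lnot (R \lor (P \to S)) \to \lnot (U \lor (R \lor ((U \to \lnot Q) \land \lnot S))))): α-rule — add ((U \lor (R \lor ((U \to \lnot Q) \land \lnot S))) \to (R \lor (P \to S))), \lnot (\lnot (R \lor (P \to S)) \to \lnot (U \lor (R \lor ((U \to \lnot Q) \land \lnot S)))).
\lnot (\lnot (R \lor (P \to S)) \to \lnot (U \lor (R \lor ((U \to \lnot Q) \land \lnot S)))): α-rule — add \lnot (R \lor (P \to S)), \lnot \lnot (U \lor (R \lor ((U \to \lnot Q) \land \lnot S))).
\lnot (R \lor (P \to S)): α-rule — add \lnot R, \lnot (P \to S).
\lnot (P \to S): α-rule — add P, \lnot S.
((U \lor (R \lor ((U \to \lnot Q) \land \lnot S))) \to (R \lor (P \to S))): β-rule — branch into \lnot (U \lor (R \lor ((U \to \lnot Q) \land \lnot S)))  //  (R \lor (P \to S)).
  branch 1 (add \lnot (U \lor (R \lor ((U \to \lnot Q) \land \lnot S)))):
    \lnot (U \lor (R \lor ((U \to \lnot Q) \land \lnot S))): α-rule — add \lnot U, \lnot (R \lor ((U \to \lnot Q) \land \lnot S)).
    \lnot (R \lor ((U \to \lnot Q) \land \lnot S)): α-rule — add \lnot R, \lnot ((U \to \lnot Q) \land \lnot S).
    \lnot \lnot (U \lor (R \lor ((U \to \lnot Q) \land \lnot S))): β-rule — branch into U  //  (R \lor ((U \to \lnot Q) \land \lnot S)).
      branch 1.1 (add U):
        × closes — contains both U and \lnot U.
      branch 1.2 (add (R \lor ((U \to \lnot Q) \land \lnot S))):
        \lnot ((U \to \lnot Q) \land \lnot S): β-rule — branch into \lnot (U \to \lnot Q)  //  \lnot \lnot S.
          branch 1.2.1 (add \lnot (U \to \lnot Q)):
            \lnot (U \to \lnot Q): α-rule — add U, \lnot \lnot Q.
            × closes — contains both U and \lnot U.
          branch 1.2.2 (add \lnot \lnot S):
            × closes — contains both S and \lnot S.
  branch 2 (add (R \lor (P \to S))):
    \lnot \lnot (U \lor (R \lor ((U \to \lnot Q) \land \lnot S))): β-rule — branch into U  //  (R \lor ((U \to \lnot Q) \land \lnot S)).
      branch 2.1 (add U):
        (R \lor (P \to S)): β-rule — branch into R  //  (P \to S).
          branch 2.1.1 (add R):
            × closes — contains both R and \lnot R.
          branch 2.1.2 (add (P \to S)):
            (P \to S): β-rule — branch into \lnot P  //  S.
              branch 2.1.2.1 (add \lnot P):
                × closes — contains both P and \lnot P.
              branch 2.1.2.2 (add S):
                × closes — contains both S and \lnot S.
      branch 2.2 (add (R \lor ((U \to \lnot Q) \land \lnot S))):
        (R \lor (P \to S)): β-rule — branch into R  //  (P \to S).
          branch 2.2.1 (add R):
            × closes — contains both R and \lnot R.
          branch 2.2.2 (add (P \to S)):
            (R \lor ((U \to \lnot Q) \land \lnot S)): β-rule — branch into R  //  ((U \to \lnot Q) \land \lnot S).
              branch 2.2.2.1 (add R):
                × closes — contains both R and \lnot R.
              branch 2.2.2.2 (add ((U \to \lnot Q) \land \lnot S)):
                ((U \to \lnot Q) \land \lnot S): α-rule — add (U \to \lnot Q), \lnot S.
                (P \to S): β-rule — branch into \lnot P  //  S.
                  branch 2.2.2.2.1 (add \lnot P):
                    × closes — contains both P and \lnot P.
                  branch 2.2.2.2.2 (add S):
                    × closes — contains both S and \lnot S.
All 10 branches close.
Every branch closed; the formula is unsatisfiable.

Unsatisfiable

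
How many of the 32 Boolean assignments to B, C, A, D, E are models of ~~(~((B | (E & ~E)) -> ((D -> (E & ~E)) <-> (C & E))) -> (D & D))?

26

Initial set: {T ~~(~((B | (E & ~E)) -> ((D -> (E & ~E)) <-> (C & E))) -> (D & D))}.
T ~~(~((B | (E & ~E)) -> ((D -> (E & ~E)) <-> (C & E))) -> (D & D)): drop double negation, giving T (~((B | (E & ~E)) -> ((D -> (E & ~E)) <-> (C & E))) -> (D & D)).
T (~((B | (E & ~E)) -> ((D -> (E & ~E)) <-> (C & E))) -> (D & D)): β-rule — branch into F ~((B | (E & ~E)) -> ((D -> (E & ~E)) <-> (C & E)))  //  T (D & D).
  branch 1 (add F ~((B | (E & ~E)) -> ((D -> (E & ~E)) <-> (C & E)))):
    F ~((B | (E & ~E)) -> ((D -> (E & ~E)) <-> (C & E))): β-rule — branch into F (B | (E & ~E))  //  T ((D -> (E & ~E)) <-> (C & E)).
      branch 1.1 (add F (B | (E & ~E))):
        F (B | (E & ~E)): α-rule — add F B, F (E & ~E).
        F (E & ~E): β-rule — branch into F E  //  F ~E.
          branch 1.1.1 (add F E):
            ○ open, literals {B=0, E=0}.
          branch 1.1.2 (add F ~E):
            ○ open, literals {B=0, E=1}.
      branch 1.2 (add T ((D -> (E & ~E)) <-> (C & E))):
        T ((D -> (E & ~E)) <-> (C & E)): β-rule — branch into T (D -> (E & ~E)), T (C & E)  //  F (D -> (E & ~E)), F (C & E).
          branch 1.2.1 (add T (D -> (E & ~E)), T (C & E)):
            T (C & E): α-rule — add T C, T E.
            T (D -> (E & ~E)): β-rule — branch into F D  //  T (E & ~E).
              branch 1.2.1.1 (add F D):
                ○ open, literals {C=1, D=0, E=1}.
              branch 1.2.1.2 (add T (E & ~E)):
                T (E & ~E): α-rule — add T E, T ~E.
                × closes — contains both E and ~E.
          branch 1.2.2 (add F (D -> (E & ~E)), F (C & E)):
            F (D -> (E & ~E)): α-rule — add T D, F (E & ~E).
            F (C & E): β-rule — branch into F C  //  F E.
              branch 1.2.2.1 (add F C):
                F (E & ~E): β-rule — branch into F E  //  F ~E.
                  branch 1.2.2.1.1 (add F E):
                    ○ open, literals {C=0, D=1, E=0}.
                  branch 1.2.2.1.2 (add F ~E):
                    ○ open, literals {C=0, D=1, E=1}.
              branch 1.2.2.2 (add F E):
                F (E & ~E): β-rule — branch into F E  //  F ~E.
                  branch 1.2.2.2.1 (add F E):
                    ○ open, literals {D=1, E=0}.
                  branch 1.2.2.2.2 (add F ~E):
                    × closes — contains both E and ~E.
  branch 2 (add T (D & D)):
    T (D & D): α-rule — add T D, T D.
    ○ open, literals {D=1}.
2 branches closed, 7 open.
Each open branch fixes some atoms; the unmentioned ones are free. Counting distinct full assignments: branch {B=0, E=0} (C, A, D) contributes 8 new; branch {B=0, E=1} (C, A, D) contributes 8 new; branch {C=1, D=0, E=1} (B, A) contributes 2 new; branch {C=0, D=1, E=0} (B, A) contributes 2 new; branch {C=0, D=1, E=1} (B, A) contributes 2 new; branch {D=1, E=0} (B, C, A) contributes 2 new; branch {D=1} (B, C, A, E) contributes 2 new. Total: 26.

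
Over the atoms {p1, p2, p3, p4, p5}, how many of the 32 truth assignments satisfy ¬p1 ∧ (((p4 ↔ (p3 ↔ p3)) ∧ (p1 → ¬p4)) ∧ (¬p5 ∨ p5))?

Initial set: {T (¬p1 ∧ (((p4 ↔ (p3 ↔ p3)) ∧ (p1 → ¬p4)) ∧ (¬p5 ∨ p5)))}.
T (¬p1 ∧ (((p4 ↔ (p3 ↔ p3)) ∧ (p1 → ¬p4)) ∧ (¬p5 ∨ p5))): α-rule — add T ¬p1, T (((p4 ↔ (p3 ↔ p3)) ∧ (p1 → ¬p4)) ∧ (¬p5 ∨ p5)).
T (((p4 ↔ (p3 ↔ p3)) ∧ (p1 → ¬p4)) ∧ (¬p5 ∨ p5)): α-rule — add T ((p4 ↔ (p3 ↔ p3)) ∧ (p1 → ¬p4)), T (¬p5 ∨ p5).
T ((p4 ↔ (p3 ↔ p3)) ∧ (p1 → ¬p4)): α-rule — add T (p4 ↔ (p3 ↔ p3)), T (p1 → ¬p4).
T (¬p5 ∨ p5): β-rule — branch into T ¬p5  //  T p5.
  branch 1 (add T ¬p5):
    T (p4 ↔ (p3 ↔ p3)): β-rule — branch into T p4, T (p3 ↔ p3)  //  F p4, F (p3 ↔ p3).
      branch 1.1 (add T p4, T (p3 ↔ p3)):
        T (p1 → ¬p4): β-rule — branch into F p1  //  T ¬p4.
          branch 1.1.1 (add F p1):
            T (p3 ↔ p3): β-rule — branch into T p3, T p3  //  F p3, F p3.
              branch 1.1.1.1 (add T p3, T p3):
                ○ open, literals {p1=0, p3=1, p4=1, p5=0}.
              branch 1.1.1.2 (add F p3, F p3):
                ○ open, literals {p1=0, p3=0, p4=1, p5=0}.
          branch 1.1.2 (add T ¬p4):
            × closes — contains both p4 and ¬p4.
      branch 1.2 (add F p4, F (p3 ↔ p3)):
        T (p1 → ¬p4): β-rule — branch into F p1  //  T ¬p4.
          branch 1.2.1 (add F p1):
            F (p3 ↔ p3): β-rule — branch into T p3, F p3  //  F p3, T p3.
              branch 1.2.1.1 (add T p3, F p3):
                × closes — contains both p3 and ¬p3.
              branch 1.2.1.2 (add F p3, T p3):
                × closes — contains both p3 and ¬p3.
          branch 1.2.2 (add T ¬p4):
            F (p3 ↔ p3): β-rule — branch into T p3, F p3  //  F p3, T p3.
              branch 1.2.2.1 (add T p3, F p3):
                × closes — contains both p3 and ¬p3.
              branch 1.2.2.2 (add F p3, T p3):
                × closes — contains both p3 and ¬p3.
  branch 2 (add T p5):
    T (p4 ↔ (p3 ↔ p3)): β-rule — branch into T p4, T (p3 ↔ p3)  //  F p4, F (p3 ↔ p3).
      branch 2.1 (add T p4, T (p3 ↔ p3)):
        T (p1 → ¬p4): β-rule — branch into F p1  //  T ¬p4.
          branch 2.1.1 (add F p1):
            T (p3 ↔ p3): β-rule — branch into T p3, T p3  //  F p3, F p3.
              branch 2.1.1.1 (add T p3, T p3):
                ○ open, literals {p1=0, p3=1, p4=1, p5=1}.
              branch 2.1.1.2 (add F p3, F p3):
                ○ open, literals {p1=0, p3=0, p4=1, p5=1}.
          branch 2.1.2 (add T ¬p4):
            × closes — contains both p4 and ¬p4.
      branch 2.2 (add F p4, F (p3 ↔ p3)):
        T (p1 → ¬p4): β-rule — branch into F p1  //  T ¬p4.
          branch 2.2.1 (add F p1):
            F (p3 ↔ p3): β-rule — branch into T p3, F p3  //  F p3, T p3.
              branch 2.2.1.1 (add T p3, F p3):
                × closes — contains both p3 and ¬p3.
              branch 2.2.1.2 (add F p3, T p3):
                × closes — contains both p3 and ¬p3.
          branch 2.2.2 (add T ¬p4):
            F (p3 ↔ p3): β-rule — branch into T p3, F p3  //  F p3, T p3.
              branch 2.2.2.1 (add T p3, F p3):
                × closes — contains both p3 and ¬p3.
              branch 2.2.2.2 (add F p3, T p3):
                × closes — contains both p3 and ¬p3.
10 branches closed, 4 open.
Each open branch fixes some atoms; the unmentioned ones are free. Counting distinct full assignments: branch {p1=0, p3=1, p4=1, p5=0} (p2) contributes 2 new; branch {p1=0, p3=0, p4=1, p5=0} (p2) contributes 2 new; branch {p1=0, p3=1, p4=1, p5=1} (p2) contributes 2 new; branch {p1=0, p3=0, p4=1, p5=1} (p2) contributes 2 new. Total: 8.

8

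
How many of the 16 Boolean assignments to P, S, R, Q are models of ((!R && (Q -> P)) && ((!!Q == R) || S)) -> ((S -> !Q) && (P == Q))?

13

Initial set: {T (((!R && (Q -> P)) && ((!!Q == R) || S)) -> ((S -> !Q) && (P == Q)))}.
T (((!R && (Q -> P)) && ((!!Q == R) || S)) -> ((S -> !Q) && (P == Q))): β-rule — branch into F ((!R && (Q -> P)) && ((!!Q == R) || S))  //  T ((S -> !Q) && (P == Q)).
  branch 1 (add F ((!R && (Q -> P)) && ((!!Q == R) || S))):
    F ((!R && (Q -> P)) && ((!!Q == R) || S)): β-rule — branch into F (!R && (Q -> P))  //  F ((!!Q == R) || S).
      branch 1.1 (add F (!R && (Q -> P))):
        F (!R && (Q -> P)): β-rule — branch into F !R  //  F (Q -> P).
          branch 1.1.1 (add F !R):
            ○ open, literals {R=1}.
          branch 1.1.2 (add F (Q -> P)):
            F (Q -> P): α-rule — add T Q, F P.
            ○ open, literals {P=0, Q=1}.
      branch 1.2 (add F ((!!Q == R) || S)):
        F ((!!Q == R) || S): α-rule — add F (!!Q == R), F S.
        F (!!Q == R): β-rule — branch into T !!Q, F R  //  F !!Q, T R.
          branch 1.2.1 (add T !!Q, F R):
            T !!Q: drop double negation, giving T Q.
            ○ open, literals {Q=1, R=0, S=0}.
          branch 1.2.2 (add F !!Q, T R):
            F !!Q: drop double negation, giving F Q.
            ○ open, literals {Q=0, R=1, S=0}.
  branch 2 (add T ((S -> !Q) && (P == Q))):
    T ((S -> !Q) && (P == Q)): α-rule — add T (S -> !Q), T (P == Q).
    T (S -> !Q): β-rule — branch into F S  //  T !Q.
      branch 2.1 (add F S):
        T (P == Q): β-rule — branch into T P, T Q  //  F P, F Q.
          branch 2.1.1 (add T P, T Q):
            ○ open, literals {P=1, Q=1, S=0}.
          branch 2.1.2 (add F P, F Q):
            ○ open, literals {P=0, Q=0, S=0}.
      branch 2.2 (add T !Q):
        T (P == Q): β-rule — branch into T P, T Q  //  F P, F Q.
          branch 2.2.1 (add T P, T Q):
            × closes — contains both Q and !Q.
          branch 2.2.2 (add F P, F Q):
            ○ open, literals {P=0, Q=0}.
1 branch closed, 7 open.
Each open branch fixes some atoms; the unmentioned ones are free. Counting distinct full assignments: branch {R=1} (P, S, Q) contributes 8 new; branch {P=0, Q=1} (S, R) contributes 2 new; branch {Q=1, R=0, S=0} (P) contributes 1 new; branch {Q=0, R=1, S=0} (P) contributes 0 new; branch {P=1, Q=1, S=0} (R) contributes 0 new; branch {P=0, Q=0, S=0} (R) contributes 1 new; branch {P=0, Q=0} (S, R) contributes 1 new. Total: 13.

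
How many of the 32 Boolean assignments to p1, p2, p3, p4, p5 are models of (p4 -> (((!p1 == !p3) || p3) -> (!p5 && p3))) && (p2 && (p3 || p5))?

9

Initial set: {T ((p4 -> (((!p1 == !p3) || p3) -> (!p5 && p3))) && (p2 && (p3 || p5)))}.
T ((p4 -> (((!p1 == !p3) || p3) -> (!p5 && p3))) && (p2 && (p3 || p5))): α-rule — add T (p4 -> (((!p1 == !p3) || p3) -> (!p5 && p3))), T (p2 && (p3 || p5)).
T (p2 && (p3 || p5)): α-rule — add T p2, T (p3 || p5).
T (p4 -> (((!p1 == !p3) || p3) -> (!p5 && p3))): β-rule — branch into F p4  //  T (((!p1 == !p3) || p3) -> (!p5 && p3)).
  branch 1 (add F p4):
    T (p3 || p5): β-rule — branch into T p3  //  T p5.
      branch 1.1 (add T p3):
        ○ open, literals {p2=1, p3=1, p4=0}.
      branch 1.2 (add T p5):
        ○ open, literals {p2=1, p4=0, p5=1}.
  branch 2 (add T (((!p1 == !p3) || p3) -> (!p5 && p3))):
    T (p3 || p5): β-rule — branch into T p3  //  T p5.
      branch 2.1 (add T p3):
        T (((!p1 == !p3) || p3) -> (!p5 && p3)): β-rule — branch into F ((!p1 == !p3) || p3)  //  T (!p5 && p3).
          branch 2.1.1 (add F ((!p1 == !p3) || p3)):
            F ((!p1 == !p3) || p3): α-rule — add F (!p1 == !p3), F p3.
            × closes — contains both p3 and !p3.
          branch 2.1.2 (add T (!p5 && p3)):
            T (!p5 && p3): α-rule — add T !p5, T p3.
            ○ open, literals {p2=1, p3=1, p5=0}.
      branch 2.2 (add T p5):
        T (((!p1 == !p3) || p3) -> (!p5 && p3)): β-rule — branch into F ((!p1 == !p3) || p3)  //  T (!p5 && p3).
          branch 2.2.1 (add F ((!p1 == !p3) || p3)):
            F ((!p1 == !p3) || p3): α-rule — add F (!p1 == !p3), F p3.
            F (!p1 == !p3): β-rule — branch into T !p1, F !p3  //  F !p1, T !p3.
              branch 2.2.1.1 (add T !p1, F !p3):
                × closes — contains both p3 and !p3.
              branch 2.2.1.2 (add F !p1, T !p3):
                ○ open, literals {p1=1, p2=1, p3=0, p5=1}.
          branch 2.2.2 (add T (!p5 && p3)):
            T (!p5 && p3): α-rule — add T !p5, T p3.
            × closes — contains both p5 and !p5.
3 branches closed, 4 open.
Each open branch fixes some atoms; the unmentioned ones are free. Counting distinct full assignments: branch {p2=1, p3=1, p4=0} (p1, p5) contributes 4 new; branch {p2=1, p4=0, p5=1} (p1, p3) contributes 2 new; branch {p2=1, p3=1, p5=0} (p1, p4) contributes 2 new; branch {p1=1, p2=1, p3=0, p5=1} (p4) contributes 1 new. Total: 9.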